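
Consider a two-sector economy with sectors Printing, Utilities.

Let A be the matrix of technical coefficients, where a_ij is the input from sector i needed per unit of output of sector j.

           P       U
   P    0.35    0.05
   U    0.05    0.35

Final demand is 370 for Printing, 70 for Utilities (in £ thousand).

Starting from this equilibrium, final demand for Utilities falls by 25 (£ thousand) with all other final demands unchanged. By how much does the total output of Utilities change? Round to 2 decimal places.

I − A =
  [   0.65    -0.05]
  [  -0.05     0.65]
det(I−A) = (0.65)(0.65) − (-0.05)(-0.05) = 0.4200
adj(I−A) = [[0.65, 0.05], [0.05, 0.65]]
(I − A)⁻¹ = adj(I−A) / det(I−A) ≈
  [   1.5476     0.1190]
  [   0.1190     1.5476]
Δx = (I − A)⁻¹ Δd with Δd having -25 in the Utilities component and 0 elsewhere.
So Δx_U = L_UU · (-25), where L_UU = adj(I−A)_UU / det(I−A) = 0.65 / 0.4200.
Δx_U = 0.65 × (-25) / 0.4200 = -16.25 / 0.4200 ≈ -38.69.

Δx_U = -38.69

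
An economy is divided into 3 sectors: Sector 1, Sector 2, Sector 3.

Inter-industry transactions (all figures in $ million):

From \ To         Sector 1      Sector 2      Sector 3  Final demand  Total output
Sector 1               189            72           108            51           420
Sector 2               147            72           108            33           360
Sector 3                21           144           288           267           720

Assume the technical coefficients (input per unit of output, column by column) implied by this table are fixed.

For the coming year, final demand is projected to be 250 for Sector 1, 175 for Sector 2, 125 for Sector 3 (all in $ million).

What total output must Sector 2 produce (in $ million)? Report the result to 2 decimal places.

x_2 = 795.56

Technical coefficients a_ij = z_ij / X_j:
  a_11 = 189/420 = 0.45, a_21 = 147/420 = 0.35, a_31 = 21/420 = 0.05
  a_12 = 72/360 = 0.20, a_22 = 72/360 = 0.20, a_32 = 144/360 = 0.40
  a_13 = 108/720 = 0.15, a_23 = 108/720 = 0.15, a_33 = 288/720 = 0.40
I − A =
  [   0.55    -0.20    -0.15]
  [  -0.35     0.80    -0.15]
  [  -0.05    -0.40     0.60]
Cofactors of I−A, C_ij = (−1)^(i+j)·(minor ij) (rows/columns in the sector order above):
  C_11 = (0.80)(0.60) − (-0.15)(-0.40) = 0.4200
  C_12 = −[(-0.35)(0.60) − (-0.15)(-0.05)] = 0.2175
  C_13 = (-0.35)(-0.40) − (0.80)(-0.05) = 0.1800
  C_21 = −[(-0.20)(0.60) − (-0.15)(-0.40)] = 0.1800
  C_22 = (0.55)(0.60) − (-0.15)(-0.05) = 0.3225
  C_23 = −[(0.55)(-0.40) − (-0.20)(-0.05)] = 0.2300
  C_31 = (-0.20)(-0.15) − (-0.15)(0.80) = 0.1500
  C_32 = −[(0.55)(-0.15) − (-0.15)(-0.35)] = 0.1350
  C_33 = (0.55)(0.80) − (-0.20)(-0.35) = 0.3700
det(I−A) = Σ_j (I−A)_1j·C_1j = (0.55)(0.4200) + (-0.20)(0.2175) + (-0.15)(0.1800) = 0.1605
adj(I−A) = Cᵀ =
  [ 0.4200   0.1800   0.1500]
  [ 0.2175   0.3225   0.1350]
  [ 0.1800   0.2300   0.3700]
(I − A)⁻¹ = adj(I−A) / det(I−A) ≈
  [   2.6168     1.1215     0.9346]
  [   1.3551     2.0093     0.8411]
  [   1.1215     1.4330     2.3053]
x = (I − A)⁻¹ d = adj(I−A)·d / det(I−A), with det(I−A) = 0.1605:
  x_1 = (0.4200·250 + 0.1800·175 + 0.1500·125) / 0.1605 = 155.25 / 0.1605 ≈ 967.29
  x_2 = (0.2175·250 + 0.3225·175 + 0.1350·125) / 0.1605 = 127.6875 / 0.1605 ≈ 795.56
  x_3 = (0.1800·250 + 0.2300·175 + 0.3700·125) / 0.1605 = 131.50 / 0.1605 ≈ 819.31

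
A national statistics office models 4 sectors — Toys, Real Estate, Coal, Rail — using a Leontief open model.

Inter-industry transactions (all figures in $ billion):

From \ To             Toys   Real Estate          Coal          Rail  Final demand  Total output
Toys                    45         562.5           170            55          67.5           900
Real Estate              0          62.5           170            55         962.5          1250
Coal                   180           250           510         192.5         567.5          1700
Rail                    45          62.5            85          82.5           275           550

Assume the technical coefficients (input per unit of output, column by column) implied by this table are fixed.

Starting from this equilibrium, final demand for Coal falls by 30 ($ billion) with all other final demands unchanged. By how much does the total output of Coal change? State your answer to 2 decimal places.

Technical coefficients a_ij = z_ij / X_j:
  a_11 = 45/900 = 0.05, a_21 = 0/900 = 0.00, a_31 = 180/900 = 0.20, a_41 = 45/900 = 0.05
  a_12 = 562.5/1250 = 0.45, a_22 = 62.5/1250 = 0.05, a_32 = 250/1250 = 0.20, a_42 = 62.5/1250 = 0.05
  a_13 = 170/1700 = 0.10, a_23 = 170/1700 = 0.10, a_33 = 510/1700 = 0.30, a_43 = 85/1700 = 0.05
  a_14 = 55/550 = 0.10, a_24 = 55/550 = 0.10, a_34 = 192.5/550 = 0.35, a_44 = 82.5/550 = 0.15
I − A =
  [   0.95    -0.45    -0.10    -0.10]
  [   0.00     0.95    -0.10    -0.10]
  [  -0.20    -0.20     0.70    -0.35]
  [  -0.05    -0.05    -0.05     0.85]
Compute the cofactors C_ij = (−1)^(i+j)·(3×3 minor ij) of I−A; the adjugate is their transpose:
adj(I−A) = Cᵀ =
  [ 0.525375   0.283125   0.126000   0.147000]
  [ 0.023250   0.525375   0.085500   0.099750]
  [ 0.178125   0.262500   0.755375   0.362875]
  [ 0.042750   0.063000   0.056875   0.584750]
det(I−A) = Σ_j (I−A)_1j·C_1j = (0.95)(0.525375) + (-0.45)(0.023250) + (-0.10)(0.178125) + (-0.10)(0.042750) = 0.46655625
(I − A)⁻¹ = adj(I−A) / det(I−A) ≈
  [   1.1261     0.6068     0.2701     0.3151]
  [   0.0498     1.1261     0.1833     0.2138]
  [   0.3818     0.5626     1.6190     0.7778]
  [   0.0916     0.1350     0.1219     1.2533]
Δx = (I − A)⁻¹ Δd with Δd having -30 in the Coal component and 0 elsewhere.
So Δx_3 = L_33 · (-30), where L_33 = adj(I−A)_33 / det(I−A) = 0.755375 / 0.46655625.
Δx_3 = 0.755375 × (-30) / 0.46655625 = -22.66125 / 0.46655625 ≈ -48.57.

Δx_3 = -48.57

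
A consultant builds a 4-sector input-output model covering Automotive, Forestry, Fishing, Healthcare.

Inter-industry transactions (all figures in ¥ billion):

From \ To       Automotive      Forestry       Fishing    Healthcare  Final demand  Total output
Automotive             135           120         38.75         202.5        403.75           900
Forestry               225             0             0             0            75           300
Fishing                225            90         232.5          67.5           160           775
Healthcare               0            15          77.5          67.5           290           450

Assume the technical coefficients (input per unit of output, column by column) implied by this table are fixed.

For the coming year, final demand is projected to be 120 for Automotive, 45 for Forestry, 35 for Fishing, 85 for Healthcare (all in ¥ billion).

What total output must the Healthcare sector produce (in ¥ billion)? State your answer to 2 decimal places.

Technical coefficients a_ij = z_ij / X_j:
  a_11 = 135/900 = 0.15, a_21 = 225/900 = 0.25, a_31 = 225/900 = 0.25, a_41 = 0/900 = 0.00
  a_12 = 120/300 = 0.40, a_22 = 0/300 = 0.00, a_32 = 90/300 = 0.30, a_42 = 15/300 = 0.05
  a_13 = 38.75/775 = 0.05, a_23 = 0/775 = 0.00, a_33 = 232.5/775 = 0.30, a_43 = 77.5/775 = 0.10
  a_14 = 202.5/450 = 0.45, a_24 = 0/450 = 0.00, a_34 = 67.5/450 = 0.15, a_44 = 67.5/450 = 0.15
I − A =
  [   0.85    -0.40    -0.05    -0.45]
  [  -0.25     1.00     0.00     0.00]
  [  -0.25    -0.30     0.70    -0.15]
  [   0.00    -0.05    -0.10     0.85]
Compute the cofactors C_ij = (−1)^(i+j)·(3×3 minor ij) of I−A; the adjugate is their transpose:
adj(I−A) = Cᵀ =
  [ 0.580000   0.274375   0.087500   0.322500]
  [ 0.145000   0.471125   0.021875   0.080625]
  [ 0.278125   0.313750   0.631875   0.258750]
  [ 0.041250   0.064625   0.075625   0.508750]
det(I−A) = Σ_j (I−A)_1j·C_1j = (0.85)(0.580000) + (-0.40)(0.145000) + (-0.05)(0.278125) + (-0.45)(0.041250) = 0.40253125
(I − A)⁻¹ = adj(I−A) / det(I−A) ≈
  [   1.4409     0.6816     0.2174     0.8012]
  [   0.3602     1.1704     0.0543     0.2003]
  [   0.6909     0.7794     1.5698     0.6428]
  [   0.1025     0.1605     0.1879     1.2639]
x = (I − A)⁻¹ d = adj(I−A)·d / det(I−A), with det(I−A) = 0.40253125:
  x_1 = (0.580000·120 + 0.274375·45 + 0.087500·35 + 0.322500·85) / 0.40253125 = 112.421875 / 0.40253125 ≈ 279.29
  x_2 = (0.145000·120 + 0.471125·45 + 0.021875·35 + 0.080625·85) / 0.40253125 = 46.219375 / 0.40253125 ≈ 114.82
  x_3 = (0.278125·120 + 0.313750·45 + 0.631875·35 + 0.258750·85) / 0.40253125 = 91.603125 / 0.40253125 ≈ 227.57
  x_4 = (0.041250·120 + 0.064625·45 + 0.075625·35 + 0.508750·85) / 0.40253125 = 53.74875 / 0.40253125 ≈ 133.53

x_4 = 133.53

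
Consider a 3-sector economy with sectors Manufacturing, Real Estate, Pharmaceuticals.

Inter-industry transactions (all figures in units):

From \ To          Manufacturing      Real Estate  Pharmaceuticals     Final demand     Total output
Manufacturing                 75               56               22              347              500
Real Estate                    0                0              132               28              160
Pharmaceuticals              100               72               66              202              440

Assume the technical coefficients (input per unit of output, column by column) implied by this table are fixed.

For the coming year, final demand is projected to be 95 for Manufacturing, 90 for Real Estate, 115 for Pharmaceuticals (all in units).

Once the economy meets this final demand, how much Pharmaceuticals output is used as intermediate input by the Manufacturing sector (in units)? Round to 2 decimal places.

Technical coefficients a_ij = z_ij / X_j:
  a_11 = 75/500 = 0.15, a_21 = 0/500 = 0.00, a_31 = 100/500 = 0.20
  a_12 = 56/160 = 0.35, a_22 = 0/160 = 0.00, a_32 = 72/160 = 0.45
  a_13 = 22/440 = 0.05, a_23 = 132/440 = 0.30, a_33 = 66/440 = 0.15
I − A =
  [   0.85    -0.35    -0.05]
  [   0.00     1.00    -0.30]
  [  -0.20    -0.45     0.85]
Cofactors of I−A, C_ij = (−1)^(i+j)·(minor ij) (rows/columns in the sector order above):
  C_11 = (1.00)(0.85) − (-0.30)(-0.45) = 0.7150
  C_12 = −[(0.00)(0.85) − (-0.30)(-0.20)] = 0.0600
  C_13 = (0.00)(-0.45) − (1.00)(-0.20) = 0.2000
  C_21 = −[(-0.35)(0.85) − (-0.05)(-0.45)] = 0.3200
  C_22 = (0.85)(0.85) − (-0.05)(-0.20) = 0.7125
  C_23 = −[(0.85)(-0.45) − (-0.35)(-0.20)] = 0.4525
  C_31 = (-0.35)(-0.30) − (-0.05)(1.00) = 0.1550
  C_32 = −[(0.85)(-0.30) − (-0.05)(0.00)] = 0.2550
  C_33 = (0.85)(1.00) − (-0.35)(0.00) = 0.8500
det(I−A) = Σ_j (I−A)_1j·C_1j = (0.85)(0.7150) + (-0.35)(0.0600) + (-0.05)(0.2000) = 0.57675
adj(I−A) = Cᵀ =
  [ 0.7150   0.3200   0.1550]
  [ 0.0600   0.7125   0.2550]
  [ 0.2000   0.4525   0.8500]
(I − A)⁻¹ = adj(I−A) / det(I−A) ≈
  [   1.2397     0.5548     0.2687]
  [   0.1040     1.2354     0.4421]
  [   0.3468     0.7846     1.4738]
First solve x = (I − A)⁻¹ d = adj(I−A)·d / det(I−A); in particular x_1 = (0.7150·95 + 0.3200·90 + 0.1550·115) / 0.57675 = 114.55 / 0.57675 ≈ 198.6129.
Intermediate flow from 3 to 1: z_31 = a_31 · x_1 = 0.20 × 114.55 / 0.57675 = 22.91 / 0.57675 ≈ 39.72.

z_31 = 39.72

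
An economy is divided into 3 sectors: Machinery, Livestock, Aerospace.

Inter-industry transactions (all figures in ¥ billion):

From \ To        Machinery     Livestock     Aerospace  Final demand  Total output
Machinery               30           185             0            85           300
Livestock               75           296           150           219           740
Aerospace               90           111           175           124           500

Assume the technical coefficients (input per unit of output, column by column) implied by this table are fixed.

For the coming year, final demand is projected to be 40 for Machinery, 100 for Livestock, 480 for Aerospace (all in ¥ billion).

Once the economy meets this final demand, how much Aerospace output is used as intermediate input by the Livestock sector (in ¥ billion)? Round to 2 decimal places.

Technical coefficients a_ij = z_ij / X_j:
  a_MM = 30/300 = 0.10, a_LM = 75/300 = 0.25, a_AM = 90/300 = 0.30
  a_ML = 185/740 = 0.25, a_LL = 296/740 = 0.40, a_AL = 111/740 = 0.15
  a_MA = 0/500 = 0.00, a_LA = 150/500 = 0.30, a_AA = 175/500 = 0.35
I − A =
  [   0.90    -0.25     0.00]
  [  -0.25     0.60    -0.30]
  [  -0.30    -0.15     0.65]
Cofactors of I−A, C_ij = (−1)^(i+j)·(minor ij) (rows/columns in the sector order above):
  C_11 = (0.60)(0.65) − (-0.30)(-0.15) = 0.3450
  C_12 = −[(-0.25)(0.65) − (-0.30)(-0.30)] = 0.2525
  C_13 = (-0.25)(-0.15) − (0.60)(-0.30) = 0.2175
  C_21 = −[(-0.25)(0.65) − (0.00)(-0.15)] = 0.1625
  C_22 = (0.90)(0.65) − (0.00)(-0.30) = 0.5850
  C_23 = −[(0.90)(-0.15) − (-0.25)(-0.30)] = 0.2100
  C_31 = (-0.25)(-0.30) − (0.00)(0.60) = 0.0750
  C_32 = −[(0.90)(-0.30) − (0.00)(-0.25)] = 0.2700
  C_33 = (0.90)(0.60) − (-0.25)(-0.25) = 0.4775
det(I−A) = Σ_j (I−A)_1j·C_1j = (0.90)(0.3450) + (-0.25)(0.2525) + (0.00)(0.2175) = 0.247375
adj(I−A) = Cᵀ =
  [ 0.3450   0.1625   0.0750]
  [ 0.2525   0.5850   0.2700]
  [ 0.2175   0.2100   0.4775]
(I − A)⁻¹ = adj(I−A) / det(I−A) ≈
  [   1.3946     0.6569     0.3032]
  [   1.0207     2.3648     1.0915]
  [   0.8792     0.8489     1.9303]
First solve x = (I − A)⁻¹ d = adj(I−A)·d / det(I−A); in particular x_L = (0.2525·40 + 0.5850·100 + 0.2700·480) / 0.247375 = 198.20 / 0.247375 ≈ 801.2127.
Intermediate flow from A to L: z_AL = a_AL · x_L = 0.15 × 198.20 / 0.247375 = 29.73 / 0.247375 ≈ 120.18.

z_AL = 120.18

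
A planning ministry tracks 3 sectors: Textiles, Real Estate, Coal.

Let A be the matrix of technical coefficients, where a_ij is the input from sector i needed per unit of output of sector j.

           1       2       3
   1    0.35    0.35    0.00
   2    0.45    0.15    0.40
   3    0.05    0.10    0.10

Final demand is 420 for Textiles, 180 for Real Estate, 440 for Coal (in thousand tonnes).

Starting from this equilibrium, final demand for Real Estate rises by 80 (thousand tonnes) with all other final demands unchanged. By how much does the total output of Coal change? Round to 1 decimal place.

I − A =
  [   0.65    -0.35     0.00]
  [  -0.45     0.85    -0.40]
  [  -0.05    -0.10     0.90]
Cofactors of I−A, C_ij = (−1)^(i+j)·(minor ij) (rows/columns in the sector order above):
  C_11 = (0.85)(0.90) − (-0.40)(-0.10) = 0.7250
  C_12 = −[(-0.45)(0.90) − (-0.40)(-0.05)] = 0.4250
  C_13 = (-0.45)(-0.10) − (0.85)(-0.05) = 0.0875
  C_21 = −[(-0.35)(0.90) − (0.00)(-0.10)] = 0.3150
  C_22 = (0.65)(0.90) − (0.00)(-0.05) = 0.5850
  C_23 = −[(0.65)(-0.10) − (-0.35)(-0.05)] = 0.0825
  C_31 = (-0.35)(-0.40) − (0.00)(0.85) = 0.1400
  C_32 = −[(0.65)(-0.40) − (0.00)(-0.45)] = 0.2600
  C_33 = (0.65)(0.85) − (-0.35)(-0.45) = 0.3950
det(I−A) = Σ_j (I−A)_1j·C_1j = (0.65)(0.7250) + (-0.35)(0.4250) + (0.00)(0.0875) = 0.3225
adj(I−A) = Cᵀ =
  [ 0.7250   0.3150   0.1400]
  [ 0.4250   0.5850   0.2600]
  [ 0.0875   0.0825   0.3950]
(I − A)⁻¹ = adj(I−A) / det(I−A) ≈
  [   2.2481     0.9767     0.4341]
  [   1.3178     1.8140     0.8062]
  [   0.2713     0.2558     1.2248]
Δx = (I − A)⁻¹ Δd with Δd having +80 in the Real Estate component and 0 elsewhere.
So Δx_3 = L_32 · (+80), where L_32 = adj(I−A)_32 / det(I−A) = 0.0825 / 0.3225.
Δx_3 = 0.0825 × (+80) / 0.3225 = 6.60 / 0.3225 ≈ 20.5.

Δx_3 = 20.5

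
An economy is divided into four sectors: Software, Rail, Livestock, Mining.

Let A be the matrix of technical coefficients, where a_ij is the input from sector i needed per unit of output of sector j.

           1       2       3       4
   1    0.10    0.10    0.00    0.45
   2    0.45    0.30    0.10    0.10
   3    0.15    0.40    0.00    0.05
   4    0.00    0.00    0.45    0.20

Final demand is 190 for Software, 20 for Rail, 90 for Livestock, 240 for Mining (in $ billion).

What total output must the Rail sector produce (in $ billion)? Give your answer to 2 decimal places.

I − A =
  [   0.90    -0.10     0.00    -0.45]
  [  -0.45     0.70    -0.10    -0.10]
  [  -0.15    -0.40     1.00    -0.05]
  [   0.00     0.00    -0.45     0.80]
Compute the cofactors C_ij = (−1)^(i+j)·(3×3 minor ij) of I−A; the adjugate is their transpose:
adj(I−A) = Cᵀ =
  [ 0.494250   0.158750   0.154250   0.307500]
  [ 0.368625   0.669375   0.203625   0.303750]
  [ 0.228000   0.300000   0.468000   0.195000]
  [ 0.128250   0.168750   0.263250   0.547500]
det(I−A) = Σ_j (I−A)_1j·C_1j = (0.90)(0.494250) + (-0.10)(0.368625) + (0.00)(0.228000) + (-0.45)(0.128250) = 0.35025
(I − A)⁻¹ = adj(I−A) / det(I−A) ≈
  [   1.4111     0.4532     0.4404     0.8779]
  [   1.0525     1.9111     0.5814     0.8672]
  [   0.6510     0.8565     1.3362     0.5567]
  [   0.3662     0.4818     0.7516     1.5632]
x = (I − A)⁻¹ d = adj(I−A)·d / det(I−A), with det(I−A) = 0.35025:
  x_1 = (0.494250·190 + 0.158750·20 + 0.154250·90 + 0.307500·240) / 0.35025 = 184.765 / 0.35025 ≈ 527.52
  x_2 = (0.368625·190 + 0.669375·20 + 0.203625·90 + 0.303750·240) / 0.35025 = 174.6525 / 0.35025 ≈ 498.65
  x_3 = (0.228000·190 + 0.300000·20 + 0.468000·90 + 0.195000·240) / 0.35025 = 138.24 / 0.35025 ≈ 394.69
  x_4 = (0.128250·190 + 0.168750·20 + 0.263250·90 + 0.547500·240) / 0.35025 = 182.835 / 0.35025 ≈ 522.01

x_2 = 498.65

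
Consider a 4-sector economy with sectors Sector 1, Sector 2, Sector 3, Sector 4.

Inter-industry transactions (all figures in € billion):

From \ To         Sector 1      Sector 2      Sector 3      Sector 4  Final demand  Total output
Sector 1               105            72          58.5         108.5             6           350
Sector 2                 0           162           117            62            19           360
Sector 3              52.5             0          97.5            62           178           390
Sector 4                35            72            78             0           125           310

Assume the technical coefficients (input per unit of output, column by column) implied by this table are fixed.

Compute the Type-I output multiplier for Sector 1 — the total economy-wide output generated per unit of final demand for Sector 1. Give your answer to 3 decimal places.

m_1 = 2.977

Technical coefficients a_ij = z_ij / X_j:
  a_11 = 105/350 = 0.30, a_21 = 0/350 = 0.00, a_31 = 52.5/350 = 0.15, a_41 = 35/350 = 0.10
  a_12 = 72/360 = 0.20, a_22 = 162/360 = 0.45, a_32 = 0/360 = 0.00, a_42 = 72/360 = 0.20
  a_13 = 58.5/390 = 0.15, a_23 = 117/390 = 0.30, a_33 = 97.5/390 = 0.25, a_43 = 78/390 = 0.20
  a_14 = 108.5/310 = 0.35, a_24 = 62/310 = 0.20, a_34 = 62/310 = 0.20, a_44 = 0/310 = 0.00
I − A =
  [   0.70    -0.20    -0.15    -0.35]
  [   0.00     0.55    -0.30    -0.20]
  [  -0.15     0.00     0.75    -0.20]
  [  -0.10    -0.20    -0.20     1.00]
Compute the cofactors C_ij = (−1)^(i+j)·(3×3 minor ij) of I−A; the adjugate is their transpose:
adj(I−A) = Cᵀ =
  [ 0.348500   0.200500   0.204000   0.202875]
  [ 0.072000   0.434750   0.230500   0.158250]
  [ 0.087500   0.072500   0.333750   0.111875]
  [ 0.066750   0.121500   0.133250   0.267375]
det(I−A) = Σ_j (I−A)_1j·C_1j = (0.70)(0.348500) + (-0.20)(0.072000) + (-0.15)(0.087500) + (-0.35)(0.066750) = 0.1930625
(I − A)⁻¹ = adj(I−A) / det(I−A) ≈
  [   1.8051     1.0385     1.0567     1.0508]
  [   0.3729     2.2519     1.1939     0.8197]
  [   0.4532     0.3755     1.7287     0.5795]
  [   0.3457     0.6293     0.6902     1.3849]
The output multiplier for sector j is the column-j sum of the Leontief inverse (I − A)⁻¹ = adj(I−A) / det(I−A).
Column 1 of adj(I−A): (0.348500, 0.072000, 0.087500, 0.066750); det(I−A) = 0.1930625.
m_1 = (0.348500 + 0.072000 + 0.087500 + 0.066750) / 0.1930625 = 0.57475 / 0.1930625 ≈ 2.977.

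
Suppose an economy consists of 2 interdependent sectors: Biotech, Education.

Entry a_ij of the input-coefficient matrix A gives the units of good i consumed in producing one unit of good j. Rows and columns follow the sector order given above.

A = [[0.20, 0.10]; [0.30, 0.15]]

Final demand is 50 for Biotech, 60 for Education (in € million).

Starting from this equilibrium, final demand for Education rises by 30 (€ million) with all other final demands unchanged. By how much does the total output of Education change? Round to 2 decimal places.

I − A =
  [   0.80    -0.10]
  [  -0.30     0.85]
det(I−A) = (0.80)(0.85) − (-0.10)(-0.30) = 0.6500
adj(I−A) = [[0.85, 0.10], [0.30, 0.80]]
(I − A)⁻¹ = adj(I−A) / det(I−A) ≈
  [   1.3077     0.1538]
  [   0.4615     1.2308]
Δx = (I − A)⁻¹ Δd with Δd having +30 in the Education component and 0 elsewhere.
So Δx_2 = L_22 · (+30), where L_22 = adj(I−A)_22 / det(I−A) = 0.80 / 0.6500.
Δx_2 = 0.80 × (+30) / 0.6500 = 24.00 / 0.6500 ≈ 36.92.

Δx_2 = 36.92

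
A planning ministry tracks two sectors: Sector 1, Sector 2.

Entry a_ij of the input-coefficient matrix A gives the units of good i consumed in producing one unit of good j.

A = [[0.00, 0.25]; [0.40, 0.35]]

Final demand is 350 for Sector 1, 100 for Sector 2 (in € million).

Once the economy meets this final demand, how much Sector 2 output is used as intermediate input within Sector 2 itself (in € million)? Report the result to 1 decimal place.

I − A =
  [   1.00    -0.25]
  [  -0.40     0.65]
det(I−A) = (1.00)(0.65) − (-0.25)(-0.40) = 0.5500
adj(I−A) = [[0.65, 0.25], [0.40, 1.00]]
(I − A)⁻¹ = adj(I−A) / det(I−A) ≈
  [   1.1818     0.4545]
  [   0.7273     1.8182]
First solve x = (I − A)⁻¹ d = adj(I−A)·d / det(I−A); in particular x_2 = (0.40·350 + 1.00·100) / 0.5500 = 240.00 / 0.5500 ≈ 436.364.
Intermediate flow from 2 to 2: z_22 = a_22 · x_2 = 0.35 × 240.00 / 0.5500 = 84.00 / 0.5500 ≈ 152.7.

z_22 = 152.7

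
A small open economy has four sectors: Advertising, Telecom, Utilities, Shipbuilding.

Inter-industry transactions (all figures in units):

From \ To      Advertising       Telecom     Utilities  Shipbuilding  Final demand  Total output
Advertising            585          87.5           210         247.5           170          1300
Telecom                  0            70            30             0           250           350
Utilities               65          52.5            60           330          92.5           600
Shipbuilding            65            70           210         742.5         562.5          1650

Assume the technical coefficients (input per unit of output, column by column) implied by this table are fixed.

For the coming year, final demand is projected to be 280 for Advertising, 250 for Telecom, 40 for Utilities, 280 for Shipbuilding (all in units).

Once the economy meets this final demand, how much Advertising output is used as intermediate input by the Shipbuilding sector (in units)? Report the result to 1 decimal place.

Technical coefficients a_ij = z_ij / X_j:
  a_11 = 585/1300 = 0.45, a_21 = 0/1300 = 0.00, a_31 = 65/1300 = 0.05, a_41 = 65/1300 = 0.05
  a_12 = 87.5/350 = 0.25, a_22 = 70/350 = 0.20, a_32 = 52.5/350 = 0.15, a_42 = 70/350 = 0.20
  a_13 = 210/600 = 0.35, a_23 = 30/600 = 0.05, a_33 = 60/600 = 0.10, a_43 = 210/600 = 0.35
  a_14 = 247.5/1650 = 0.15, a_24 = 0/1650 = 0.00, a_34 = 330/1650 = 0.20, a_44 = 742.5/1650 = 0.45
I − A =
  [   0.55    -0.25    -0.35    -0.15]
  [   0.00     0.80    -0.05     0.00]
  [  -0.05    -0.15     0.90    -0.20]
  [  -0.05    -0.20    -0.35     0.55]
Compute the cofactors C_ij = (−1)^(i+j)·(3×3 minor ij) of I−A; the adjugate is their transpose:
adj(I−A) = Cᵀ =
  [ 0.333875   0.184000   0.204375   0.165375]
  [ 0.001875   0.211250   0.014750   0.005875]
  [ 0.030000   0.077125   0.236000   0.094000]
  [ 0.050125   0.142625   0.174125   0.377250]
det(I−A) = Σ_j (I−A)_1j·C_1j = (0.55)(0.333875) + (-0.25)(0.001875) + (-0.35)(0.030000) + (-0.15)(0.050125) = 0.16514375
(I − A)⁻¹ = adj(I−A) / det(I−A) ≈
  [   2.0217     1.1142     1.2376     1.0014]
  [   0.0114     1.2792     0.0893     0.0356]
  [   0.1817     0.4670     1.4291     0.5692]
  [   0.3035     0.8636     1.0544     2.2844]
First solve x = (I − A)⁻¹ d = adj(I−A)·d / det(I−A); in particular x_4 = (0.050125·280 + 0.142625·250 + 0.174125·40 + 0.377250·280) / 0.16514375 = 162.28625 / 0.16514375 ≈ 982.697.
Intermediate flow from 1 to 4: z_14 = a_14 · x_4 = 0.15 × 162.28625 / 0.16514375 = 24.3429375 / 0.16514375 ≈ 147.4.

z_14 = 147.4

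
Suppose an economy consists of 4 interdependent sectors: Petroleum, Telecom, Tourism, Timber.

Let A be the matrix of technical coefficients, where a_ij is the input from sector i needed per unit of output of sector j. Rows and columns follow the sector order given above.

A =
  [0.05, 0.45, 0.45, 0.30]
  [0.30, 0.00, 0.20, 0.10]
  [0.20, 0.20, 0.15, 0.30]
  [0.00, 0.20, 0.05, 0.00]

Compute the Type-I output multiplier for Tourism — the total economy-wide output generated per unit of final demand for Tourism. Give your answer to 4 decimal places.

I − A =
  [   0.95    -0.45    -0.45    -0.30]
  [  -0.30     1.00    -0.20    -0.10]
  [  -0.20    -0.20     0.85    -0.30]
  [   0.00    -0.20    -0.05     1.00]
Compute the cofactors C_ij = (−1)^(i+j)·(3×3 minor ij) of I−A; the adjugate is their transpose:
adj(I−A) = Cᵀ =
  [ 0.76500   0.54675   0.56025   0.45225]
  [ 0.29150   0.70025   0.33425   0.25775]
  [ 0.27400   0.34900   0.77800   0.35050]
  [ 0.07200   0.15750   0.10575   0.51975]
det(I−A) = Σ_j (I−A)_1j·C_1j = (0.95)(0.76500) + (-0.45)(0.29150) + (-0.45)(0.27400) + (-0.30)(0.07200) = 0.450675
(I − A)⁻¹ = adj(I−A) / det(I−A) ≈
  [   1.69745     1.21318     1.24314     1.00349]
  [   0.64681     1.55378     0.74167     0.57192]
  [   0.60798     0.77439     1.72630     0.77772]
  [   0.15976     0.34948     0.23465     1.15327]
The output multiplier for sector j is the column-j sum of the Leontief inverse (I − A)⁻¹ = adj(I−A) / det(I−A).
Column 3 of adj(I−A): (0.56025, 0.33425, 0.77800, 0.10575); det(I−A) = 0.450675.
m_3 = (0.56025 + 0.33425 + 0.77800 + 0.10575) / 0.450675 = 1.77825 / 0.450675 ≈ 3.9457.

m_3 = 3.9457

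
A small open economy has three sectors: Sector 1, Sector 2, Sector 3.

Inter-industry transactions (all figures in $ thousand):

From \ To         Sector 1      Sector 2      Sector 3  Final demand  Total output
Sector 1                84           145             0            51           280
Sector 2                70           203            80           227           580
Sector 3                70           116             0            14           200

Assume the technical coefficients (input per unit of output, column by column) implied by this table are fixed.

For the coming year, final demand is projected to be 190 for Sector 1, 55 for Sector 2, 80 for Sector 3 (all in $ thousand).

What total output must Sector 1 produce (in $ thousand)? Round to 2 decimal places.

Technical coefficients a_ij = z_ij / X_j:
  a_11 = 84/280 = 0.30, a_21 = 70/280 = 0.25, a_31 = 70/280 = 0.25
  a_12 = 145/580 = 0.25, a_22 = 203/580 = 0.35, a_32 = 116/580 = 0.20
  a_13 = 0/200 = 0.00, a_23 = 80/200 = 0.40, a_33 = 0/200 = 0.00
I − A =
  [   0.70    -0.25     0.00]
  [  -0.25     0.65    -0.40]
  [  -0.25    -0.20     1.00]
Cofactors of I−A, C_ij = (−1)^(i+j)·(minor ij) (rows/columns in the sector order above):
  C_11 = (0.65)(1.00) − (-0.40)(-0.20) = 0.5700
  C_12 = −[(-0.25)(1.00) − (-0.40)(-0.25)] = 0.3500
  C_13 = (-0.25)(-0.20) − (0.65)(-0.25) = 0.2125
  C_21 = −[(-0.25)(1.00) − (0.00)(-0.20)] = 0.2500
  C_22 = (0.70)(1.00) − (0.00)(-0.25) = 0.7000
  C_23 = −[(0.70)(-0.20) − (-0.25)(-0.25)] = 0.2025
  C_31 = (-0.25)(-0.40) − (0.00)(0.65) = 0.1000
  C_32 = −[(0.70)(-0.40) − (0.00)(-0.25)] = 0.2800
  C_33 = (0.70)(0.65) − (-0.25)(-0.25) = 0.3925
det(I−A) = Σ_j (I−A)_1j·C_1j = (0.70)(0.5700) + (-0.25)(0.3500) + (0.00)(0.2125) = 0.3115
adj(I−A) = Cᵀ =
  [ 0.5700   0.2500   0.1000]
  [ 0.3500   0.7000   0.2800]
  [ 0.2125   0.2025   0.3925]
(I − A)⁻¹ = adj(I−A) / det(I−A) ≈
  [   1.8299     0.8026     0.3210]
  [   1.1236     2.2472     0.8989]
  [   0.6822     0.6501     1.2600]
x = (I − A)⁻¹ d = adj(I−A)·d / det(I−A), with det(I−A) = 0.3115:
  x_1 = (0.5700·190 + 0.2500·55 + 0.1000·80) / 0.3115 = 130.05 / 0.3115 ≈ 417.50
  x_2 = (0.3500·190 + 0.7000·55 + 0.2800·80) / 0.3115 = 127.40 / 0.3115 ≈ 408.99
  x_3 = (0.2125·190 + 0.2025·55 + 0.3925·80) / 0.3115 = 82.9125 / 0.3115 ≈ 266.17

x_1 = 417.50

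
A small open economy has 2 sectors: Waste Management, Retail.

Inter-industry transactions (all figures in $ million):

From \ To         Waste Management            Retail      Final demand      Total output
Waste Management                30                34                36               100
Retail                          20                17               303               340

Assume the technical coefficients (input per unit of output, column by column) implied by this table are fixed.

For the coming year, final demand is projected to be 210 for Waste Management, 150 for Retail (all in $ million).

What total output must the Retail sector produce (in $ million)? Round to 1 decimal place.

Technical coefficients a_ij = z_ij / X_j:
  a_11 = 30/100 = 0.30, a_21 = 20/100 = 0.20
  a_12 = 34/340 = 0.10, a_22 = 17/340 = 0.05
I − A =
  [   0.70    -0.10]
  [  -0.20     0.95]
det(I−A) = (0.70)(0.95) − (-0.10)(-0.20) = 0.6450
adj(I−A) = [[0.95, 0.10], [0.20, 0.70]]
(I − A)⁻¹ = adj(I−A) / det(I−A) ≈
  [   1.4729     0.1550]
  [   0.3101     1.0853]
x = (I − A)⁻¹ d = adj(I−A)·d / det(I−A), with det(I−A) = 0.6450:
  x_1 = (0.95·210 + 0.10·150) / 0.6450 = 214.50 / 0.6450 ≈ 332.6
  x_2 = (0.20·210 + 0.70·150) / 0.6450 = 147.00 / 0.6450 ≈ 227.9

x_2 = 227.9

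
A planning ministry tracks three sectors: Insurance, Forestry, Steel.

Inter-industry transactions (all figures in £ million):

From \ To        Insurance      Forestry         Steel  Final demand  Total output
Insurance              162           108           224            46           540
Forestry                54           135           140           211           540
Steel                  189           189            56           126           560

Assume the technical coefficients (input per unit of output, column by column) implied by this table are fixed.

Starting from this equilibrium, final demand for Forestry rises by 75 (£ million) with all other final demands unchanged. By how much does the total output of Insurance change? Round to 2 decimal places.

Technical coefficients a_ij = z_ij / X_j:
  a_II = 162/540 = 0.30, a_FI = 54/540 = 0.10, a_SI = 189/540 = 0.35
  a_IF = 108/540 = 0.20, a_FF = 135/540 = 0.25, a_SF = 189/540 = 0.35
  a_IS = 224/560 = 0.40, a_FS = 140/560 = 0.25, a_SS = 56/560 = 0.10
I − A =
  [   0.70    -0.20    -0.40]
  [  -0.10     0.75    -0.25]
  [  -0.35    -0.35     0.90]
Cofactors of I−A, C_ij = (−1)^(i+j)·(minor ij) (rows/columns in the sector order above):
  C_11 = (0.75)(0.90) − (-0.25)(-0.35) = 0.5875
  C_12 = −[(-0.10)(0.90) − (-0.25)(-0.35)] = 0.1775
  C_13 = (-0.10)(-0.35) − (0.75)(-0.35) = 0.2975
  C_21 = −[(-0.20)(0.90) − (-0.40)(-0.35)] = 0.3200
  C_22 = (0.70)(0.90) − (-0.40)(-0.35) = 0.4900
  C_23 = −[(0.70)(-0.35) − (-0.20)(-0.35)] = 0.3150
  C_31 = (-0.20)(-0.25) − (-0.40)(0.75) = 0.3500
  C_32 = −[(0.70)(-0.25) − (-0.40)(-0.10)] = 0.2150
  C_33 = (0.70)(0.75) − (-0.20)(-0.10) = 0.5050
det(I−A) = Σ_j (I−A)_1j·C_1j = (0.70)(0.5875) + (-0.20)(0.1775) + (-0.40)(0.2975) = 0.25675
adj(I−A) = Cᵀ =
  [ 0.5875   0.3200   0.3500]
  [ 0.1775   0.4900   0.2150]
  [ 0.2975   0.3150   0.5050]
(I − A)⁻¹ = adj(I−A) / det(I−A) ≈
  [   2.2882     1.2463     1.3632]
  [   0.6913     1.9085     0.8374]
  [   1.1587     1.2269     1.9669]
Δx = (I − A)⁻¹ Δd with Δd having +75 in the Forestry component and 0 elsewhere.
So Δx_I = L_IF · (+75), where L_IF = adj(I−A)_IF / det(I−A) = 0.3200 / 0.25675.
Δx_I = 0.3200 × (+75) / 0.25675 = 24.00 / 0.25675 ≈ 93.48.

Δx_I = 93.48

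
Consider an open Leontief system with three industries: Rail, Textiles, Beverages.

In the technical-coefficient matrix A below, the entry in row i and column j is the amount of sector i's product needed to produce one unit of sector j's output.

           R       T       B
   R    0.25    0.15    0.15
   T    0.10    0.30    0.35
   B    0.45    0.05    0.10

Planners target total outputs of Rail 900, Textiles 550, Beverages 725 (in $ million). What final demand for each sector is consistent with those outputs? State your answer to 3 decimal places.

I − A =
  [   0.75    -0.15    -0.15]
  [  -0.10     0.70    -0.35]
  [  -0.45    -0.05     0.90]
d = (I − A) x:
  d_R = (+0.75)·900 + (-0.15)·550 + (-0.15)·725 = 483.750
  d_T = (-0.10)·900 + (+0.70)·550 + (-0.35)·725 = 41.250
  d_B = (-0.45)·900 + (-0.05)·550 + (+0.90)·725 = 220.000

d_R = 483.750, d_T = 41.250, d_B = 220.000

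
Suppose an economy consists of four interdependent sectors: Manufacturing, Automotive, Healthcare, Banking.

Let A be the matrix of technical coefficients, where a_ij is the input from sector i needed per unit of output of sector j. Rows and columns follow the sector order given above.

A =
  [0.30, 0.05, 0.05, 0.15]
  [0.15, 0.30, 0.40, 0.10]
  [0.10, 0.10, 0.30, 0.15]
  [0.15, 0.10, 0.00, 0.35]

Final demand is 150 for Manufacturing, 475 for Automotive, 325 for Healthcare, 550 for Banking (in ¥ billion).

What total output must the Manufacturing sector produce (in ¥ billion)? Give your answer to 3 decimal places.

x_1 = 671.864

I − A =
  [   0.70    -0.05    -0.05    -0.15]
  [  -0.15     0.70    -0.40    -0.10]
  [  -0.10    -0.10     0.70    -0.15]
  [  -0.15    -0.10     0.00     0.65]
Compute the cofactors C_ij = (−1)^(i+j)·(3×3 minor ij) of I−A; the adjugate is their transpose:
adj(I−A) = Cᵀ =
  [ 0.279500   0.037250   0.041250   0.079750]
  [ 0.113750   0.298375   0.178625   0.113375]
  [ 0.073750   0.059625   0.287875   0.092625]
  [ 0.082000   0.054500   0.037000   0.303500]
det(I−A) = Σ_j (I−A)_1j·C_1j = (0.70)(0.279500) + (-0.05)(0.113750) + (-0.05)(0.073750) + (-0.15)(0.082000) = 0.173975
(I − A)⁻¹ = adj(I−A) / det(I−A) ≈
  [   1.6066     0.2141     0.2371     0.4584]
  [   0.6538     1.7150     1.0267     0.6517]
  [   0.4239     0.3427     1.6547     0.5324]
  [   0.4713     0.3133     0.2127     1.7445]
x = (I − A)⁻¹ d = adj(I−A)·d / det(I−A), with det(I−A) = 0.173975:
  x_1 = (0.279500·150 + 0.037250·475 + 0.041250·325 + 0.079750·550) / 0.173975 = 116.8875 / 0.173975 ≈ 671.864
  x_2 = (0.113750·150 + 0.298375·475 + 0.178625·325 + 0.113375·550) / 0.173975 = 279.20 / 0.173975 ≈ 1604.828
  x_3 = (0.073750·150 + 0.059625·475 + 0.287875·325 + 0.092625·550) / 0.173975 = 183.8875 / 0.173975 ≈ 1056.977
  x_4 = (0.082000·150 + 0.054500·475 + 0.037000·325 + 0.303500·550) / 0.173975 = 217.1375 / 0.173975 ≈ 1248.096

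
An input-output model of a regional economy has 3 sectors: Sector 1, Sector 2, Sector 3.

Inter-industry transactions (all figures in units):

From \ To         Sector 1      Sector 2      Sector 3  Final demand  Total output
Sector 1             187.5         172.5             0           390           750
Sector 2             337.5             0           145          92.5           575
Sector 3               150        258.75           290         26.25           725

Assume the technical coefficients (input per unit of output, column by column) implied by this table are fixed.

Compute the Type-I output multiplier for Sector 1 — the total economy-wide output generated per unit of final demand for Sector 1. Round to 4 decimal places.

m_1 = 4.2228

Technical coefficients a_ij = z_ij / X_j:
  a_11 = 187.5/750 = 0.25, a_21 = 337.5/750 = 0.45, a_31 = 150/750 = 0.20
  a_12 = 172.5/575 = 0.30, a_22 = 0/575 = 0.00, a_32 = 258.75/575 = 0.45
  a_13 = 0/725 = 0.00, a_23 = 145/725 = 0.20, a_33 = 290/725 = 0.40
I − A =
  [   0.75    -0.30     0.00]
  [  -0.45     1.00    -0.20]
  [  -0.20    -0.45     0.60]
Cofactors of I−A, C_ij = (−1)^(i+j)·(minor ij) (rows/columns in the sector order above):
  C_11 = (1.00)(0.60) − (-0.20)(-0.45) = 0.5100
  C_12 = −[(-0.45)(0.60) − (-0.20)(-0.20)] = 0.3100
  C_13 = (-0.45)(-0.45) − (1.00)(-0.20) = 0.4025
  C_21 = −[(-0.30)(0.60) − (0.00)(-0.45)] = 0.1800
  C_22 = (0.75)(0.60) − (0.00)(-0.20) = 0.4500
  C_23 = −[(0.75)(-0.45) − (-0.30)(-0.20)] = 0.3975
  C_31 = (-0.30)(-0.20) − (0.00)(1.00) = 0.0600
  C_32 = −[(0.75)(-0.20) − (0.00)(-0.45)] = 0.1500
  C_33 = (0.75)(1.00) − (-0.30)(-0.45) = 0.6150
det(I−A) = Σ_j (I−A)_1j·C_1j = (0.75)(0.5100) + (-0.30)(0.3100) + (0.00)(0.4025) = 0.2895
adj(I−A) = Cᵀ =
  [ 0.5100   0.1800   0.0600]
  [ 0.3100   0.4500   0.1500]
  [ 0.4025   0.3975   0.6150]
(I − A)⁻¹ = adj(I−A) / det(I−A) ≈
  [   1.76166     0.62176     0.20725]
  [   1.07081     1.55440     0.51813]
  [   1.39033     1.37306     2.12435]
The output multiplier for sector j is the column-j sum of the Leontief inverse (I − A)⁻¹ = adj(I−A) / det(I−A).
Column 1 of adj(I−A): (0.5100, 0.3100, 0.4025); det(I−A) = 0.2895.
m_1 = (0.5100 + 0.3100 + 0.4025) / 0.2895 = 1.2225 / 0.2895 ≈ 4.2228.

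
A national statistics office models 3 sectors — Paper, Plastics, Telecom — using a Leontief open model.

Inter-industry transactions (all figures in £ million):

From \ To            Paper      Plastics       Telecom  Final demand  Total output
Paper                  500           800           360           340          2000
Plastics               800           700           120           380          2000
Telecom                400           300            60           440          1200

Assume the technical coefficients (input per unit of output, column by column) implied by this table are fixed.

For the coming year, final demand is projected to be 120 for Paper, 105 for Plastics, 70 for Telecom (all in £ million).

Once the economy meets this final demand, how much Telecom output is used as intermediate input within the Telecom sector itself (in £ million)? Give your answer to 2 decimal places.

z_33 = 14.04

Technical coefficients a_ij = z_ij / X_j:
  a_11 = 500/2000 = 0.25, a_21 = 800/2000 = 0.40, a_31 = 400/2000 = 0.20
  a_12 = 800/2000 = 0.40, a_22 = 700/2000 = 0.35, a_32 = 300/2000 = 0.15
  a_13 = 360/1200 = 0.30, a_23 = 120/1200 = 0.10, a_33 = 60/1200 = 0.05
I − A =
  [   0.75    -0.40    -0.30]
  [  -0.40     0.65    -0.10]
  [  -0.20    -0.15     0.95]
Cofactors of I−A, C_ij = (−1)^(i+j)·(minor ij) (rows/columns in the sector order above):
  C_11 = (0.65)(0.95) − (-0.10)(-0.15) = 0.6025
  C_12 = −[(-0.40)(0.95) − (-0.10)(-0.20)] = 0.4000
  C_13 = (-0.40)(-0.15) − (0.65)(-0.20) = 0.1900
  C_21 = −[(-0.40)(0.95) − (-0.30)(-0.15)] = 0.4250
  C_22 = (0.75)(0.95) − (-0.30)(-0.20) = 0.6525
  C_23 = −[(0.75)(-0.15) − (-0.40)(-0.20)] = 0.1925
  C_31 = (-0.40)(-0.10) − (-0.30)(0.65) = 0.2350
  C_32 = −[(0.75)(-0.10) − (-0.30)(-0.40)] = 0.1950
  C_33 = (0.75)(0.65) − (-0.40)(-0.40) = 0.3275
det(I−A) = Σ_j (I−A)_1j·C_1j = (0.75)(0.6025) + (-0.40)(0.4000) + (-0.30)(0.1900) = 0.234875
adj(I−A) = Cᵀ =
  [ 0.6025   0.4250   0.2350]
  [ 0.4000   0.6525   0.1950]
  [ 0.1900   0.1925   0.3275]
(I − A)⁻¹ = adj(I−A) / det(I−A) ≈
  [   2.5652     1.8095     1.0005]
  [   1.7030     2.7781     0.8302]
  [   0.8089     0.8196     1.3944]
First solve x = (I − A)⁻¹ d = adj(I−A)·d / det(I−A); in particular x_3 = (0.1900·120 + 0.1925·105 + 0.3275·70) / 0.234875 = 65.9375 / 0.234875 ≈ 280.7344.
Intermediate flow from 3 to 3: z_33 = a_33 · x_3 = 0.05 × 65.9375 / 0.234875 = 3.296875 / 0.234875 ≈ 14.04.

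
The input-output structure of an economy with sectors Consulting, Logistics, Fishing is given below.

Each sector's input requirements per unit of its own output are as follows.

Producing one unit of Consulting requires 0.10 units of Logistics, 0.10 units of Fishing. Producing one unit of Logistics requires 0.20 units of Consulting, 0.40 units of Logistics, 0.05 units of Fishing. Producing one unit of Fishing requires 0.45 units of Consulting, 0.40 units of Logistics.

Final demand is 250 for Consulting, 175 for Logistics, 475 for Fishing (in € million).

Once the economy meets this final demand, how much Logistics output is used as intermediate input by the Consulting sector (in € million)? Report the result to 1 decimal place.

z_LC = 67.0

I − A =
  [   1.00    -0.20    -0.45]
  [  -0.10     0.60    -0.40]
  [  -0.10    -0.05     1.00]
Cofactors of I−A, C_ij = (−1)^(i+j)·(minor ij) (rows/columns in the sector order above):
  C_11 = (0.60)(1.00) − (-0.40)(-0.05) = 0.5800
  C_12 = −[(-0.10)(1.00) − (-0.40)(-0.10)] = 0.1400
  C_13 = (-0.10)(-0.05) − (0.60)(-0.10) = 0.0650
  C_21 = −[(-0.20)(1.00) − (-0.45)(-0.05)] = 0.2225
  C_22 = (1.00)(1.00) − (-0.45)(-0.10) = 0.9550
  C_23 = −[(1.00)(-0.05) − (-0.20)(-0.10)] = 0.0700
  C_31 = (-0.20)(-0.40) − (-0.45)(0.60) = 0.3500
  C_32 = −[(1.00)(-0.40) − (-0.45)(-0.10)] = 0.4450
  C_33 = (1.00)(0.60) − (-0.20)(-0.10) = 0.5800
det(I−A) = Σ_j (I−A)_1j·C_1j = (1.00)(0.5800) + (-0.20)(0.1400) + (-0.45)(0.0650) = 0.52275
adj(I−A) = Cᵀ =
  [ 0.5800   0.2225   0.3500]
  [ 0.1400   0.9550   0.4450]
  [ 0.0650   0.0700   0.5800]
(I − A)⁻¹ = adj(I−A) / det(I−A) ≈
  [   1.1095     0.4256     0.6695]
  [   0.2678     1.8269     0.8513]
  [   0.1243     0.1339     1.1095]
First solve x = (I − A)⁻¹ d = adj(I−A)·d / det(I−A); in particular x_C = (0.5800·250 + 0.2225·175 + 0.3500·475) / 0.52275 = 350.1875 / 0.52275 ≈ 669.895.
Intermediate flow from L to C: z_LC = a_LC · x_C = 0.10 × 350.1875 / 0.52275 = 35.01875 / 0.52275 ≈ 67.0.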